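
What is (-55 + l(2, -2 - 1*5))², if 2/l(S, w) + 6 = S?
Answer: 12321/4 ≈ 3080.3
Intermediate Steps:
l(S, w) = 2/(-6 + S)
(-55 + l(2, -2 - 1*5))² = (-55 + 2/(-6 + 2))² = (-55 + 2/(-4))² = (-55 + 2*(-¼))² = (-55 - ½)² = (-111/2)² = 12321/4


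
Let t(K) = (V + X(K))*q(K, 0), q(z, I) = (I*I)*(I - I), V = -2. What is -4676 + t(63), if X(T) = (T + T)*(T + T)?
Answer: -4676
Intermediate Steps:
X(T) = 4*T**2 (X(T) = (2*T)*(2*T) = 4*T**2)
q(z, I) = 0 (q(z, I) = I**2*0 = 0)
t(K) = 0 (t(K) = (-2 + 4*K**2)*0 = 0)
-4676 + t(63) = -4676 + 0 = -4676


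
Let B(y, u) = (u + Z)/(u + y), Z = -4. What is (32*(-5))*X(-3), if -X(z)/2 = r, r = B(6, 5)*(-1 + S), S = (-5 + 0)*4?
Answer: -6720/11 ≈ -610.91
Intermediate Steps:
S = -20 (S = -5*4 = -20)
B(y, u) = (-4 + u)/(u + y) (B(y, u) = (u - 4)/(u + y) = (-4 + u)/(u + y))
r = -21/11 (r = ((-4 + 5)/(5 + 6))*(-1 - 20) = (1/11)*(-21) = -21/11 ≈ -1.9091)
X(z) = 42/11 (X(z) = -2*(-21/11) = 42/11)
(32*(-5))*X(-3) = (32*(-5))*(42/11) = -160*42/11 = -6720/11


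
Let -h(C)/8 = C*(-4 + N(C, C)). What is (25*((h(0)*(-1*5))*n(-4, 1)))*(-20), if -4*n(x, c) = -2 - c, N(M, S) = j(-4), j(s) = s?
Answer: 0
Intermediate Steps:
N(M, S) = -4
h(C) = 64*C (h(C) = -8*C*(-4 - 4) = -8*C*(-8) = -(-64)*C = 64*C)
n(x, c) = ½ + c/4 (n(x, c) = -(-2 - c)/4 = ½ + c/4)
(25*((h(0)*(-1*5))*n(-4, 1)))*(-20) = (25*(((64*0)*(-1*5))*(½ + (¼)*1)))*(-20) = (25*((0*(-5))*(½ + ¼)))*(-20) = (25*(0*(¾)))*(-20) = (25*0)*(-20) = 0*(-20) = 0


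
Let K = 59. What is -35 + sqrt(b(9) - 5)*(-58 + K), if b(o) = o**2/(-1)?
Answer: -35 + I*sqrt(86) ≈ -35.0 + 9.2736*I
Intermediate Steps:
b(o) = -o**2 (b(o) = o**2*(-1) = -o**2)
-35 + sqrt(b(9) - 5)*(-58 + K) = -35 + sqrt(-1*9**2 - 5)*(-58 + 59) = -35 + sqrt(-1*81 - 5)*1 = -35 + sqrt(-81 - 5)*1 = -35 + sqrt(-86)*1 = -35 + (I*sqrt(86))*1 = -35 + I*sqrt(86)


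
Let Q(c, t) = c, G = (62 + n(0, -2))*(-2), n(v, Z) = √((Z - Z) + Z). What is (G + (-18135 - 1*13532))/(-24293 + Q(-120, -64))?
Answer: 31791/24413 + 2*I*√2/24413 ≈ 1.3022 + 0.00011586*I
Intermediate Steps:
n(v, Z) = √Z (n(v, Z) = √(0 + Z) = √Z)
G = -124 - 2*I*√2 (G = (62 + √(-2))*(-2) = (62 + I*√2)*(-2) = -124 - 2*I*√2 ≈ -124.0 - 2.8284*I)
(G + (-18135 - 1*13532))/(-24293 + Q(-120, -64)) = ((-124 - 2*I*√2) + (-18135 - 1*13532))/(-24293 - 120) = ((-124 - 2*I*√2) + (-18135 - 13532))/(-24413) = ((-124 - 2*I*√2) - 31667)*(-1/24413) = (-31791 - 2*I*√2)*(-1/24413) = 31791/24413 + 2*I*√2/24413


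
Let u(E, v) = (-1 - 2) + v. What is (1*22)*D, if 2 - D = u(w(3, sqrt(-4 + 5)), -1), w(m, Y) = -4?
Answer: 132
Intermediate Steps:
u(E, v) = -3 + v
D = 6 (D = 2 - (-3 - 1) = 2 - 1*(-4) = 2 + 4 = 6)
(1*22)*D = (1*22)*6 = 22*6 = 132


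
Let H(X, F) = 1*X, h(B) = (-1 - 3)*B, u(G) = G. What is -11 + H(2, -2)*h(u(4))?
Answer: -43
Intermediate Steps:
h(B) = -4*B
H(X, F) = X
-11 + H(2, -2)*h(u(4)) = -11 + 2*(-4*4) = -11 + 2*(-16) = -11 - 32 = -43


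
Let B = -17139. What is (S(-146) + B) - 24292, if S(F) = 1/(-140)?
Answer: -5800341/140 ≈ -41431.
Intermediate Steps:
S(F) = -1/140
(S(-146) + B) - 24292 = (-1/140 - 17139) - 24292 = -2399461/140 - 24292 = -5800341/140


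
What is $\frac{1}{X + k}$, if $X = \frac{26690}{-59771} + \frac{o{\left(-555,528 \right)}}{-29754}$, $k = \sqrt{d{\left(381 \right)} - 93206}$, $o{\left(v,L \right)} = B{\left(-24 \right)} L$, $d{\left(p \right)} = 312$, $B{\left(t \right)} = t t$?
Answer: $- \frac{5785426075140651}{50439833219977263049} - \frac{1084636565660041 i \sqrt{92894}}{100879666439954526098} \approx -0.0001147 - 0.003277 i$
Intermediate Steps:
$B{\left(t \right)} = t^{2}$
$o{\left(v,L \right)} = 576 L$ ($o{\left(v,L \right)} = \left(-24\right)^{2} L = 576 L$)
$k = i \sqrt{92894}$ ($k = \sqrt{312 - 93206} = \sqrt{-92894} = i \sqrt{92894} \approx 304.79 i$)
$X = - \frac{351336462}{32933821}$ ($X = \frac{26690}{-59771} + \frac{576 \cdot 528}{-29754} = 26690 \left(- \frac{1}{59771}\right) + 304128 \left(- \frac{1}{29754}\right) = - \frac{26690}{59771} - \frac{5632}{551} = - \frac{351336462}{32933821} \approx -10.668$)
$\frac{1}{X + k} = \frac{1}{- \frac{351336462}{32933821} + i \sqrt{92894}}$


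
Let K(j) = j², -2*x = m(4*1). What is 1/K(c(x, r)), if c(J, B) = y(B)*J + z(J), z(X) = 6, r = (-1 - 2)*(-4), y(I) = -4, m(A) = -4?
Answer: ¼ ≈ 0.25000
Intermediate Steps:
r = 12 (r = -3*(-4) = 12)
x = 2 (x = -½*(-4) = 2)
c(J, B) = 6 - 4*J (c(J, B) = -4*J + 6 = 6 - 4*J)
1/K(c(x, r)) = 1/((6 - 4*2)²) = 1/((6 - 8)²) = 1/((-2)²) = 1/4 = ¼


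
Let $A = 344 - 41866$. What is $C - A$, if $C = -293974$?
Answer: $-252452$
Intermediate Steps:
$A = -41522$ ($A = 344 - 41866 = -41522$)
$C - A = -293974 - -41522 = -293974 + 41522 = -252452$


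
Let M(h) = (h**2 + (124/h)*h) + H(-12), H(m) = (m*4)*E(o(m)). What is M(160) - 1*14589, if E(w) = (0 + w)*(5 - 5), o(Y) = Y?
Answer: 11135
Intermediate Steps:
E(w) = 0 (E(w) = w*0 = 0)
H(m) = 0 (H(m) = (m*4)*0 = (4*m)*0 = 0)
M(h) = 124 + h**2 (M(h) = (h**2 + (124/h)*h) + 0 = (h**2 + 124) + 0 = (124 + h**2) + 0 = 124 + h**2)
M(160) - 1*14589 = (124 + 160**2) - 1*14589 = (124 + 25600) - 14589 = 25724 - 14589 = 11135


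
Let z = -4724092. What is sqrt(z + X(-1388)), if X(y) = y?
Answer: 2*I*sqrt(1181370) ≈ 2173.8*I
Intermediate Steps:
sqrt(z + X(-1388)) = sqrt(-4724092 - 1388) = sqrt(-4725480) = 2*I*sqrt(1181370)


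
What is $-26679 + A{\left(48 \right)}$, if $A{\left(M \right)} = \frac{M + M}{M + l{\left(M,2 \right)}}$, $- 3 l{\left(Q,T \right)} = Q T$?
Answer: $-26673$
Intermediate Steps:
$l{\left(Q,T \right)} = - \frac{Q T}{3}$
$A{\left(M \right)} = 6$ ($A{\left(M \right)} = \frac{M + M}{M - \frac{1}{3} M 2} = \frac{2 M}{M - \frac{2 M}{3}} = \frac{2 M}{\frac{1}{3} M} = 2 M \frac{3}{M} = 6$)
$-26679 + A{\left(48 \right)} = -26679 + 6 = -26673$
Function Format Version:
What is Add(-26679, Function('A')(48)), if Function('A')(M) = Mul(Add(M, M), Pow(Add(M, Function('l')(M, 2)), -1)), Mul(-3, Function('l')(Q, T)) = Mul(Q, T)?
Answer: -26673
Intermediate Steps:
Function('l')(Q, T) = Mul(Rational(-1, 3), Q, T) (Function('l')(Q, T) = Mul(Rational(-1, 3), Mul(Q, T)) = Mul(Rational(-1, 3), Q, T))
Function('A')(M) = 6 (Function('A')(M) = Mul(Add(M, M), Pow(Add(M, Mul(Rational(-1, 3), M, 2)), -1)) = Mul(Mul(2, M), Pow(Add(M, Mul(Rational(-2, 3), M)), -1)) = Mul(Mul(2, M), Pow(Mul(Rational(1, 3), M), -1)) = Mul(Mul(2, M), Mul(3, Pow(M, -1))) = 6)
Add(-26679, Function('A')(48)) = Add(-26679, 6) = -26673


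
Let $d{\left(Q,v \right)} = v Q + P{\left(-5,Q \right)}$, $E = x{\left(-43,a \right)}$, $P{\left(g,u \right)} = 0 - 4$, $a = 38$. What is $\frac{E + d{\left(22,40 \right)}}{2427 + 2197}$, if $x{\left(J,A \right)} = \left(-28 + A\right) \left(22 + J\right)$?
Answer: $\frac{333}{2312} \approx 0.14403$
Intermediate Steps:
$P{\left(g,u \right)} = -4$
$E = -210$ ($E = -616 - -1204 + 22 \cdot 38 + 38 \left(-43\right) = -616 + 1204 + 836 - 1634 = -210$)
$d{\left(Q,v \right)} = -4 + Q v$ ($d{\left(Q,v \right)} = v Q - 4 = Q v - 4 = -4 + Q v$)
$\frac{E + d{\left(22,40 \right)}}{2427 + 2197} = \frac{-210 + \left(-4 + 22 \cdot 40\right)}{2427 + 2197} = \frac{-210 + \left(-4 + 880\right)}{4624} = \left(-210 + 876\right) \frac{1}{4624} = 666 \cdot \frac{1}{4624} = \frac{333}{2312}$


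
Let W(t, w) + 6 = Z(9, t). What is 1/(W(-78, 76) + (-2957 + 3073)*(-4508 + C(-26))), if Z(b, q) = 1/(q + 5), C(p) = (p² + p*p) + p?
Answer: -73/26945615 ≈ -2.7092e-6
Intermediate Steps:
C(p) = p + 2*p² (C(p) = (p² + p²) + p = 2*p² + p = p + 2*p²)
Z(b, q) = 1/(5 + q)
W(t, w) = -6 + 1/(5 + t)
1/(W(-78, 76) + (-2957 + 3073)*(-4508 + C(-26))) = 1/((-29 - 6*(-78))/(5 - 78) + (-2957 + 3073)*(-4508 - 26*(1 + 2*(-26)))) = 1/((-29 + 468)/(-73) + 116*(-4508 - 26*(1 - 52))) = 1/(-1/73*439 + 116*(-4508 - 26*(-51))) = 1/(-439/73 + 116*(-4508 + 1326)) = 1/(-439/73 + 116*(-3182)) = 1/(-439/73 - 369112) = 1/(-26945615/73) = -73/26945615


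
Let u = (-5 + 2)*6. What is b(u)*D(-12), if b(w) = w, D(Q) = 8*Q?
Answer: 1728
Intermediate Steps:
u = -18 (u = -3*6 = -18)
b(u)*D(-12) = -144*(-12) = -18*(-96) = 1728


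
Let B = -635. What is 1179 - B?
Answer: 1814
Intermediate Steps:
1179 - B = 1179 - 1*(-635) = 1179 + 635 = 1814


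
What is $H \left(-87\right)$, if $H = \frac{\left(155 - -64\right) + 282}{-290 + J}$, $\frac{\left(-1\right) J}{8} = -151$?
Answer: $- \frac{4843}{102} \approx -47.48$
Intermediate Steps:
$J = 1208$ ($J = \left(-8\right) \left(-151\right) = 1208$)
$H = \frac{167}{306}$ ($H = \frac{\left(155 - -64\right) + 282}{-290 + 1208} = \frac{\left(155 + 64\right) + 282}{918} = \left(219 + 282\right) \frac{1}{918} = 501 \cdot \frac{1}{918} = \frac{167}{306} \approx 0.54575$)
$H \left(-87\right) = \frac{167}{306} \left(-87\right) = - \frac{4843}{102}$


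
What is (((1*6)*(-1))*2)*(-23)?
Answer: 276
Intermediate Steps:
(((1*6)*(-1))*2)*(-23) = ((6*(-1))*2)*(-23) = -6*2*(-23) = -12*(-23) = 276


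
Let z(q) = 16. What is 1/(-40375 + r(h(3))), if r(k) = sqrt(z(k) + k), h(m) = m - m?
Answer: -1/40371 ≈ -2.4770e-5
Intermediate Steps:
h(m) = 0
r(k) = sqrt(16 + k)
1/(-40375 + r(h(3))) = 1/(-40375 + sqrt(16 + 0)) = 1/(-40375 + sqrt(16)) = 1/(-40375 + 4) = 1/(-40371) = -1/40371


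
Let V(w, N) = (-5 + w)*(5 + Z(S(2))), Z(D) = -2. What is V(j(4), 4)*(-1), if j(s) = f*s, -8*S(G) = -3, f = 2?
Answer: -9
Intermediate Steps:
S(G) = 3/8 (S(G) = -⅛*(-3) = 3/8)
j(s) = 2*s
V(w, N) = -15 + 3*w (V(w, N) = (-5 + w)*(5 - 2) = (-5 + w)*3 = -15 + 3*w)
V(j(4), 4)*(-1) = (-15 + 3*(2*4))*(-1) = (-15 + 3*8)*(-1) = (-15 + 24)*(-1) = 9*(-1) = -9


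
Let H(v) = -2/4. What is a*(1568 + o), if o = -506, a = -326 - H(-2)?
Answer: -345681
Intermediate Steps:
H(v) = -½ (H(v) = -2*¼ = -½)
a = -651/2 (a = -326 - 1*(-½) = -326 + ½ = -651/2 ≈ -325.50)
a*(1568 + o) = -651*(1568 - 506)/2 = -651/2*1062 = -345681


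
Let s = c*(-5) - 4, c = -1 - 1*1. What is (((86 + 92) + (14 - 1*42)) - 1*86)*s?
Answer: 384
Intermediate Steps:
c = -2 (c = -1 - 1 = -2)
s = 6 (s = -2*(-5) - 4 = 10 - 4 = 6)
(((86 + 92) + (14 - 1*42)) - 1*86)*s = (((86 + 92) + (14 - 1*42)) - 1*86)*6 = ((178 + (14 - 42)) - 86)*6 = ((178 - 28) - 86)*6 = (150 - 86)*6 = 64*6 = 384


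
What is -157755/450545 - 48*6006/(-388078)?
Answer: 6866547207/17484660251 ≈ 0.39272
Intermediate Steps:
-157755/450545 - 48*6006/(-388078) = -157755*1/450545 - 288288*(-1/388078) = -31551/90109 + 144144/194039 = 6866547207/17484660251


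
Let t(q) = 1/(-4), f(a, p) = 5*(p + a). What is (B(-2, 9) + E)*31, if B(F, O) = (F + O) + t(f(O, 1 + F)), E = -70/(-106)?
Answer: 48701/212 ≈ 229.72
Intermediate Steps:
E = 35/53 (E = -70*(-1/106) = 35/53 ≈ 0.66038)
f(a, p) = 5*a + 5*p (f(a, p) = 5*(a + p) = 5*a + 5*p)
t(q) = -¼
B(F, O) = -¼ + F + O (B(F, O) = (F + O) - ¼ = -¼ + F + O)
(B(-2, 9) + E)*31 = ((-¼ - 2 + 9) + 35/53)*31 = (27/4 + 35/53)*31 = (1571/212)*31 = 48701/212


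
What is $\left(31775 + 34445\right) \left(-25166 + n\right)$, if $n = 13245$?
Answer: $-789408620$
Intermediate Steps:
$\left(31775 + 34445\right) \left(-25166 + n\right) = \left(31775 + 34445\right) \left(-25166 + 13245\right) = 66220 \left(-11921\right) = -789408620$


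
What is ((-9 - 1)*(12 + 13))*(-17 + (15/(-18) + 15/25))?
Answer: 12925/3 ≈ 4308.3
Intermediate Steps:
((-9 - 1)*(12 + 13))*(-17 + (15/(-18) + 15/25)) = (-10*25)*(-17 + (15*(-1/18) + 15*(1/25))) = -250*(-17 + (-⅚ + ⅗)) = -250*(-17 - 7/30) = -250*(-517/30) = 12925/3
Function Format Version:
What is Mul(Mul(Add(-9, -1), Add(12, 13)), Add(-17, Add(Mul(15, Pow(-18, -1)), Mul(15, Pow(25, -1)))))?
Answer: Rational(12925, 3) ≈ 4308.3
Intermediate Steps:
Mul(Mul(Add(-9, -1), Add(12, 13)), Add(-17, Add(Mul(15, Pow(-18, -1)), Mul(15, Pow(25, -1))))) = Mul(Mul(-10, 25), Add(-17, Add(Mul(15, Rational(-1, 18)), Mul(15, Rational(1, 25))))) = Mul(-250, Add(-17, Add(Rational(-5, 6), Rational(3, 5)))) = Mul(-250, Add(-17, Rational(-7, 30))) = Mul(-250, Rational(-517, 30)) = Rational(12925, 3)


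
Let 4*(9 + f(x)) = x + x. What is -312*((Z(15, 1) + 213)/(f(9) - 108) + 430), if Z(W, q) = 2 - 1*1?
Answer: -10017488/75 ≈ -1.3357e+5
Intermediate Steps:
f(x) = -9 + x/2 (f(x) = -9 + (x + x)/4 = -9 + (2*x)/4 = -9 + x/2)
Z(W, q) = 1 (Z(W, q) = 2 - 1 = 1)
-312*((Z(15, 1) + 213)/(f(9) - 108) + 430) = -312*((1 + 213)/((-9 + (½)*9) - 108) + 430) = -312*(214/((-9 + 9/2) - 108) + 430) = -312*(214/(-9/2 - 108) + 430) = -312*(214/(-225/2) + 430) = -312*(214*(-2/225) + 430) = -312*(-428/225 + 430) = -312*96322/225 = -10017488/75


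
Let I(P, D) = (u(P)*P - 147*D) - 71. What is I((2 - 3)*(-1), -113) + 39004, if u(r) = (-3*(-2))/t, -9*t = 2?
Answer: 55517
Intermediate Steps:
t = -2/9 (t = -1/9*2 = -2/9 ≈ -0.22222)
u(r) = -27 (u(r) = (-3*(-2))/(-2/9) = 6*(-9/2) = -27)
I(P, D) = -71 - 147*D - 27*P (I(P, D) = (-27*P - 147*D) - 71 = (-147*D - 27*P) - 71 = -71 - 147*D - 27*P)
I((2 - 3)*(-1), -113) + 39004 = (-71 - 147*(-113) - 27*(2 - 3)*(-1)) + 39004 = (-71 + 16611 - (-27)*(-1)) + 39004 = (-71 + 16611 - 27*1) + 39004 = (-71 + 16611 - 27) + 39004 = 16513 + 39004 = 55517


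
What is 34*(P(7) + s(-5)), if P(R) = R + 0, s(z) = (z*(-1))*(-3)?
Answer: -272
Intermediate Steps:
s(z) = 3*z (s(z) = -z*(-3) = 3*z)
P(R) = R
34*(P(7) + s(-5)) = 34*(7 + 3*(-5)) = 34*(7 - 15) = 34*(-8) = -272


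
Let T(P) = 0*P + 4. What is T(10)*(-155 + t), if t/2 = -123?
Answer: -1604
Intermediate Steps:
t = -246 (t = 2*(-123) = -246)
T(P) = 4 (T(P) = 0 + 4 = 4)
T(10)*(-155 + t) = 4*(-155 - 246) = 4*(-401) = -1604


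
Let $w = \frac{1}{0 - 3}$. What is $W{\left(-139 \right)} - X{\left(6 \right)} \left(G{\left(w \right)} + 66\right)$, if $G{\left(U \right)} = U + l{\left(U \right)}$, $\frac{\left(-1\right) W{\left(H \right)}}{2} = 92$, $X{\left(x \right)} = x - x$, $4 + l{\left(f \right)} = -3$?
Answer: $-184$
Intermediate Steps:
$l{\left(f \right)} = -7$ ($l{\left(f \right)} = -4 - 3 = -7$)
$w = - \frac{1}{3}$ ($w = \frac{1}{-3} = - \frac{1}{3} \approx -0.33333$)
$X{\left(x \right)} = 0$
$W{\left(H \right)} = -184$ ($W{\left(H \right)} = \left(-2\right) 92 = -184$)
$G{\left(U \right)} = -7 + U$ ($G{\left(U \right)} = U - 7 = -7 + U$)
$W{\left(-139 \right)} - X{\left(6 \right)} \left(G{\left(w \right)} + 66\right) = -184 - 0 \left(\left(-7 - \frac{1}{3}\right) + 66\right) = -184 - 0 \left(- \frac{22}{3} + 66\right) = -184 - 0 \cdot \frac{176}{3} = -184 - 0 = -184 + 0 = -184$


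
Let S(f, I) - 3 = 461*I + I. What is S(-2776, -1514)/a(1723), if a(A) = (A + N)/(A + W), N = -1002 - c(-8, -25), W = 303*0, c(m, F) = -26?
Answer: -401726065/249 ≈ -1.6134e+6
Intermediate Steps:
S(f, I) = 3 + 462*I (S(f, I) = 3 + (461*I + I) = 3 + 462*I)
W = 0
N = -976 (N = -1002 - 1*(-26) = -1002 + 26 = -976)
a(A) = (-976 + A)/A (a(A) = (A - 976)/(A + 0) = (-976 + A)/A)
S(-2776, -1514)/a(1723) = (3 + 462*(-1514))/(((-976 + 1723)/1723)) = (3 - 699468)/(((1/1723)*747)) = -699465/747/1723 = -699465*1723/747 = -401726065/249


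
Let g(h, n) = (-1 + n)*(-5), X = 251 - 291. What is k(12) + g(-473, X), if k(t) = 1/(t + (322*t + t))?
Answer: 797041/3888 ≈ 205.00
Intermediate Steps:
X = -40
g(h, n) = 5 - 5*n
k(t) = 1/(324*t) (k(t) = 1/(t + 323*t) = 1/(324*t))
k(12) + g(-473, X) = (1/324)/12 + (5 - 5*(-40)) = (1/324)*(1/12) + (5 + 200) = 1/3888 + 205 = 797041/3888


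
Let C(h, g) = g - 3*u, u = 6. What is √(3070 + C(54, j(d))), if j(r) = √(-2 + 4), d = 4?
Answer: √(3052 + √2) ≈ 55.258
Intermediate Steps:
j(r) = √2
C(h, g) = -18 + g (C(h, g) = g - 3*6 = g - 18 = -18 + g)
√(3070 + C(54, j(d))) = √(3070 + (-18 + √2)) = √(3052 + √2)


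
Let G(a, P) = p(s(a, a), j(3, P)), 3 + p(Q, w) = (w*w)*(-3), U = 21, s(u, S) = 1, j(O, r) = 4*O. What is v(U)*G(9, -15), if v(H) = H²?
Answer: -191835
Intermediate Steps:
p(Q, w) = -3 - 3*w² (p(Q, w) = -3 + (w*w)*(-3) = -3 + w²*(-3) = -3 - 3*w²)
G(a, P) = -435 (G(a, P) = -3 - 3*(4*3)² = -3 - 3*12² = -3 - 3*144 = -3 - 432 = -435)
v(U)*G(9, -15) = 21²*(-435) = 441*(-435) = -191835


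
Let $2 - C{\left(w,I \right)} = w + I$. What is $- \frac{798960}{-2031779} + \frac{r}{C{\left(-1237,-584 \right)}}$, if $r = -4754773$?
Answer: $- \frac{9659191427087}{3703933117} \approx -2607.8$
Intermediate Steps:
$C{\left(w,I \right)} = 2 - I - w$ ($C{\left(w,I \right)} = 2 - \left(w + I\right) = 2 - \left(I + w\right) = 2 - I - w$)
$- \frac{798960}{-2031779} + \frac{r}{C{\left(-1237,-584 \right)}} = - \frac{798960}{-2031779} - \frac{4754773}{2 - -584 - -1237} = \left(-798960\right) \left(- \frac{1}{2031779}\right) - \frac{4754773}{2 + 584 + 1237} = \frac{798960}{2031779} - \frac{4754773}{1823} = - \frac{9659191427087}{3703933117}$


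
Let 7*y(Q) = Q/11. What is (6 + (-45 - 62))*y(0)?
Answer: 0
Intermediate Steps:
y(Q) = Q/77 (y(Q) = (Q/11)/7 = Q/77)
(6 + (-45 - 62))*y(0) = (6 + (-45 - 62))*((1/77)*0) = (6 - 107)*0 = -101*0 = 0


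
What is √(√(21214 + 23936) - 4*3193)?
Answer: √(-12772 + 5*√1806) ≈ 112.07*I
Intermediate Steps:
√(√(21214 + 23936) - 4*3193) = √(√45150 - 12772) = √(5*√1806 - 12772) = √(-12772 + 5*√1806)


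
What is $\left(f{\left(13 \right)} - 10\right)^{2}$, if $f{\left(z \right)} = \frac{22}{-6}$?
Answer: $\frac{1681}{9} \approx 186.78$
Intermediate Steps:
$f{\left(z \right)} = - \frac{11}{3}$ ($f{\left(z \right)} = 22 \left(- \frac{1}{6}\right) = - \frac{11}{3}$)
$\left(f{\left(13 \right)} - 10\right)^{2} = \left(- \frac{11}{3} - 10\right)^{2} = \left(- \frac{41}{3}\right)^{2} = \frac{1681}{9}$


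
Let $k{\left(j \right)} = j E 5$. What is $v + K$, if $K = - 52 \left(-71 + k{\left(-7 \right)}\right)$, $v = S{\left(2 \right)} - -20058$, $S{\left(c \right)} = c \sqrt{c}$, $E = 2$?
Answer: $27390 + 2 \sqrt{2} \approx 27393.0$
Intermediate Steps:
$S{\left(c \right)} = c^{\frac{3}{2}}$
$v = 20058 + 2 \sqrt{2}$ ($v = 2^{\frac{3}{2}} - -20058 = 2 \sqrt{2} + 20058 = 20058 + 2 \sqrt{2} \approx 20061.0$)
$k{\left(j \right)} = 10 j$ ($k{\left(j \right)} = j 2 \cdot 5 = 2 j 5 = 10 j$)
$K = 7332$ ($K = - 52 \left(-71 + 10 \left(-7\right)\right) = - 52 \left(-71 - 70\right) = \left(-52\right) \left(-141\right) = 7332$)
$v + K = \left(20058 + 2 \sqrt{2}\right) + 7332 = 27390 + 2 \sqrt{2}$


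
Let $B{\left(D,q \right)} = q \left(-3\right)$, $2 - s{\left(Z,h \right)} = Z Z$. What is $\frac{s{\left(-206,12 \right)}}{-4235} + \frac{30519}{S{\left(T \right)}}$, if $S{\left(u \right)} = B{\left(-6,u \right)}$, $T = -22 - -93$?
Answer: $- \frac{5724263}{42955} \approx -133.26$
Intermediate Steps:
$s{\left(Z,h \right)} = 2 - Z^{2}$ ($s{\left(Z,h \right)} = 2 - Z Z = 2 - Z^{2}$)
$B{\left(D,q \right)} = - 3 q$
$T = 71$ ($T = -22 + 93 = 71$)
$S{\left(u \right)} = - 3 u$
$\frac{s{\left(-206,12 \right)}}{-4235} + \frac{30519}{S{\left(T \right)}} = \frac{2 - \left(-206\right)^{2}}{-4235} + \frac{30519}{\left(-3\right) 71} = \left(2 - 42436\right) \left(- \frac{1}{4235}\right) + \frac{30519}{-213} = \left(2 - 42436\right) \left(- \frac{1}{4235}\right) + 30519 \left(- \frac{1}{213}\right) = \left(-42434\right) \left(- \frac{1}{4235}\right) - \frac{10173}{71} = \frac{6062}{605} - \frac{10173}{71} = - \frac{5724263}{42955}$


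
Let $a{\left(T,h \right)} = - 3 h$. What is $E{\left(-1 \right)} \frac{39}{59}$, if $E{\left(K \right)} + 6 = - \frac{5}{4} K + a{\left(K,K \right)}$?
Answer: $- \frac{273}{236} \approx -1.1568$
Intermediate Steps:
$E{\left(K \right)} = -6 - \frac{17 K}{4}$ ($E{\left(K \right)} = -6 - \left(3 K - - \frac{5}{4} K\right) = -6 - \left(3 K - \left(-5\right) \frac{1}{4} K\right) = -6 - \frac{17 K}{4}$)
$E{\left(-1 \right)} \frac{39}{59} = \left(-6 - - \frac{17}{4}\right) \frac{39}{59} = \left(-6 + \frac{17}{4}\right) 39 \cdot \frac{1}{59} = \left(- \frac{7}{4}\right) \frac{39}{59} = - \frac{273}{236}$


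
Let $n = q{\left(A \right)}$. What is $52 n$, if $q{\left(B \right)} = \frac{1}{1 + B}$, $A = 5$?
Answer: $\frac{26}{3} \approx 8.6667$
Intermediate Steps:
$n = \frac{1}{6}$ ($n = \frac{1}{1 + 5} = \frac{1}{6} \approx 0.16667$)
$52 n = 52 \cdot \frac{1}{6} = \frac{26}{3}$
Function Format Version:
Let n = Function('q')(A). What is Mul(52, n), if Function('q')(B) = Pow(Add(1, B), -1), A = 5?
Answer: Rational(26, 3) ≈ 8.6667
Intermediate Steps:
n = Rational(1, 6) (n = Pow(Add(1, 5), -1) = Pow(6, -1) = Rational(1, 6) ≈ 0.16667)
Mul(52, n) = Mul(52, Rational(1, 6)) = Rational(26, 3)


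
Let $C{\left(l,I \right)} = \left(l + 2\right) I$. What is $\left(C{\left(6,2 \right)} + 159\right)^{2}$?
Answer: $30625$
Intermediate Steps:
$C{\left(l,I \right)} = I \left(2 + l\right)$ ($C{\left(l,I \right)} = \left(2 + l\right) I = I \left(2 + l\right)$)
$\left(C{\left(6,2 \right)} + 159\right)^{2} = \left(2 \left(2 + 6\right) + 159\right)^{2} = \left(2 \cdot 8 + 159\right)^{2} = \left(16 + 159\right)^{2} = 175^{2} = 30625$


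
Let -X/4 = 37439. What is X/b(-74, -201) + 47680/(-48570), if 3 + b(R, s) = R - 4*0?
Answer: 726997756/373989 ≈ 1943.9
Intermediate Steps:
X = -149756 (X = -4*37439 = -149756)
b(R, s) = -3 + R (b(R, s) = -3 + (R - 4*0) = -3 + (R + 0) = -3 + R)
X/b(-74, -201) + 47680/(-48570) = -149756/(-3 - 74) + 47680/(-48570) = -149756/(-77) + 47680*(-1/48570) = -149756*(-1/77) - 4768/4857 = 149756/77 - 4768/4857 = 726997756/373989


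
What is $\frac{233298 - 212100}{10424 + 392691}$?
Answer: $\frac{21198}{403115} \approx 0.052585$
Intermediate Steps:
$\frac{233298 - 212100}{10424 + 392691} = \frac{233298 - 212100}{403115} = \left(233298 - 212100\right) \frac{1}{403115} = 21198 \cdot \frac{1}{403115} = \frac{21198}{403115}$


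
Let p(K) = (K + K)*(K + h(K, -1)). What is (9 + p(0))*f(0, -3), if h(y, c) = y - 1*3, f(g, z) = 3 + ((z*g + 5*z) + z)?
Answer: -135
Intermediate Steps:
f(g, z) = 3 + 6*z + g*z (f(g, z) = 3 + ((g*z + 5*z) + z) = 3 + ((5*z + g*z) + z) = 3 + (6*z + g*z) = 3 + 6*z + g*z)
h(y, c) = -3 + y (h(y, c) = y - 3 = -3 + y)
p(K) = 2*K*(-3 + 2*K) (p(K) = (K + K)*(K + (-3 + K)) = (2*K)*(-3 + 2*K) = 2*K*(-3 + 2*K))
(9 + p(0))*f(0, -3) = (9 + 2*0*(-3 + 2*0))*(3 + 6*(-3) + 0*(-3)) = (9 + 2*0*(-3 + 0))*(3 - 18 + 0) = (9 + 2*0*(-3))*(-15) = (9 + 0)*(-15) = 9*(-15) = -135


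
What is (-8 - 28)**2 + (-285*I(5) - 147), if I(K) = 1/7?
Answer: 7758/7 ≈ 1108.3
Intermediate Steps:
I(K) = 1/7
(-8 - 28)**2 + (-285*I(5) - 147) = (-8 - 28)**2 + (-285*1/7 - 147) = (-36)**2 + (-285/7 - 147) = 1296 - 1314/7 = 7758/7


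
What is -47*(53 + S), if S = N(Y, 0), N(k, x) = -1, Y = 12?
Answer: -2444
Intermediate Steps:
S = -1
-47*(53 + S) = -47*(53 - 1) = -47*52 = -2444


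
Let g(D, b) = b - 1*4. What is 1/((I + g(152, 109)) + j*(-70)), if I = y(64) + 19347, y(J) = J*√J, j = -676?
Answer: 1/67284 ≈ 1.4862e-5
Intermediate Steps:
y(J) = J^(3/2)
g(D, b) = -4 + b (g(D, b) = b - 4 = -4 + b)
I = 19859 (I = 64^(3/2) + 19347 = 512 + 19347 = 19859)
1/((I + g(152, 109)) + j*(-70)) = 1/((19859 + (-4 + 109)) - 676*(-70)) = 1/((19859 + 105) + 47320) = 1/(19964 + 47320) = 1/67284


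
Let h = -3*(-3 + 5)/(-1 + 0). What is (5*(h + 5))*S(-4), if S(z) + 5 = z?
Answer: -495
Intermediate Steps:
h = 6 (h = -6/(-1) = -6*(-1) = -3*(-2) = 6)
S(z) = -5 + z
(5*(h + 5))*S(-4) = (5*(6 + 5))*(-5 - 4) = (5*11)*(-9) = 55*(-9) = -495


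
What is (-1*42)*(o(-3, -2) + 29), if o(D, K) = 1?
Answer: -1260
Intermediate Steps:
(-1*42)*(o(-3, -2) + 29) = (-1*42)*(1 + 29) = -42*30 = -1260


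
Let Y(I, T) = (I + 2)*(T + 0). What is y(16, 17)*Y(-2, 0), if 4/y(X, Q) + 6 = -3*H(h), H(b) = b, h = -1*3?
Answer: 0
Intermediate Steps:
h = -3
y(X, Q) = 4/3 (y(X, Q) = 4/(-6 - 3*(-3)) = 4/(-6 + 9) = 4/3)
Y(I, T) = T*(2 + I) (Y(I, T) = (2 + I)*T = T*(2 + I))
y(16, 17)*Y(-2, 0) = 4*(0*(2 - 2))/3 = 4*(0*0)/3 = (4/3)*0 = 0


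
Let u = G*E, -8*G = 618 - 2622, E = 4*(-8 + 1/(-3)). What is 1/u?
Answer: -1/8350 ≈ -0.00011976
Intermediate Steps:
E = -100/3 (E = 4*(-8 - ⅓) = 4*(-25/3) = -100/3 ≈ -33.333)
G = 501/2 (G = -(618 - 2622)/8 = -⅛*(-2004) = 501/2 ≈ 250.50)
u = -8350 (u = (501/2)*(-100/3) = -8350)
1/u = 1/(-8350) = -1/8350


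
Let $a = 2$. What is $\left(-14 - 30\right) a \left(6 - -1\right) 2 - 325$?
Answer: $-1557$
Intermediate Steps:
$\left(-14 - 30\right) a \left(6 - -1\right) 2 - 325 = \left(-14 - 30\right) 2 \left(6 - -1\right) 2 - 325 = - 44 \cdot 2 \left(6 + 1\right) 2 - 325 = - 44 \cdot 2 \cdot 7 \cdot 2 - 325 = - 44 \cdot 14 \cdot 2 - 325 = \left(-44\right) 28 - 325 = -1232 - 325 = -1557$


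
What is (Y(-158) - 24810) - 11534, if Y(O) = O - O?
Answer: -36344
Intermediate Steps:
Y(O) = 0
(Y(-158) - 24810) - 11534 = (0 - 24810) - 11534 = -24810 - 11534 = -36344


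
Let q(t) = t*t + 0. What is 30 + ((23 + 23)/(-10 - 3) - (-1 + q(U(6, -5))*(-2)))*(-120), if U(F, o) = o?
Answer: -73650/13 ≈ -5665.4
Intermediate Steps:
q(t) = t² (q(t) = t² + 0 = t²)
30 + ((23 + 23)/(-10 - 3) - (-1 + q(U(6, -5))*(-2)))*(-120) = 30 + ((23 + 23)/(-10 - 3) - (-1 + (-5)²*(-2)))*(-120) = 30 + (46/(-13) - (-1 + 25*(-2)))*(-120) = 30 + (46*(-1/13) - (-1 - 50))*(-120) = 30 + (-46/13 - 1*(-51))*(-120) = 30 + (-46/13 + 51)*(-120) = 30 + (617/13)*(-120) = 30 - 74040/13 = -73650/13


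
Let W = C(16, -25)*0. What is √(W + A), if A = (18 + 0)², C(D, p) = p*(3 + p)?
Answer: 18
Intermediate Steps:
W = 0 (W = -25*(3 - 25)*0 = -25*(-22)*0 = 550*0 = 0)
A = 324 (A = 18² = 324)
√(W + A) = √(0 + 324) = √324 = 18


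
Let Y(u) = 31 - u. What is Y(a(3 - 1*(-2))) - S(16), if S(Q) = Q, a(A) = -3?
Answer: 18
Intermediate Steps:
Y(a(3 - 1*(-2))) - S(16) = (31 - 1*(-3)) - 1*16 = (31 + 3) - 16 = 34 - 16 = 18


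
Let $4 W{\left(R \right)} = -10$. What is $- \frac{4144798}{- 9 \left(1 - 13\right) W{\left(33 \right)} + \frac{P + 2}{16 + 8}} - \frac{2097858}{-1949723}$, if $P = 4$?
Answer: $\frac{32327095552598}{2103751117} \approx 15366.0$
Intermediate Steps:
$W{\left(R \right)} = - \frac{5}{2}$ ($W{\left(R \right)} = \frac{1}{4} \left(-10\right) = - \frac{5}{2}$)
$- \frac{4144798}{- 9 \left(1 - 13\right) W{\left(33 \right)} + \frac{P + 2}{16 + 8}} - \frac{2097858}{-1949723} = - \frac{4144798}{- 9 \left(1 - 13\right) \left(- \frac{5}{2}\right) + \frac{4 + 2}{16 + 8}} - \frac{2097858}{-1949723} = - \frac{4144798}{\left(-9\right) \left(-12\right) \left(- \frac{5}{2}\right) + \frac{6}{24}} - - \frac{2097858}{1949723} = - \frac{4144798}{108 \left(- \frac{5}{2}\right) + 6 \cdot \frac{1}{24}} + \frac{2097858}{1949723} = - \frac{4144798}{-270 + \frac{1}{4}} + \frac{2097858}{1949723} = - \frac{4144798}{- \frac{1079}{4}} + \frac{2097858}{1949723} = \left(-4144798\right) \left(- \frac{4}{1079}\right) + \frac{2097858}{1949723} = \frac{16579192}{1079} + \frac{2097858}{1949723} = \frac{32327095552598}{2103751117}$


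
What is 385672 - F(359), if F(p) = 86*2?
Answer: 385500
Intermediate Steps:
F(p) = 172
385672 - F(359) = 385672 - 1*172 = 385672 - 172 = 385500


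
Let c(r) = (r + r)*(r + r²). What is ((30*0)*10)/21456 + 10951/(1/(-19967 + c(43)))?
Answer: 1563200495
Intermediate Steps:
c(r) = 2*r*(r + r²) (c(r) = (2*r)*(r + r²) = 2*r*(r + r²))
((30*0)*10)/21456 + 10951/(1/(-19967 + c(43))) = ((30*0)*10)/21456 + 10951/(1/(-19967 + 2*43²*(1 + 43))) = (0*10)*(1/21456) + 10951/(1/(-19967 + 2*1849*44)) = 0*(1/21456) + 10951/(1/(-19967 + 162712)) = 0 + 10951/(1/142745) = 0 + 10951*142745 = 0 + 1563200495 = 1563200495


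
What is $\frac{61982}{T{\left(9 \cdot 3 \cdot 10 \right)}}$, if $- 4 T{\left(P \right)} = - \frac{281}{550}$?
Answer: $\frac{136360400}{281} \approx 4.8527 \cdot 10^{5}$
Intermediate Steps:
$T{\left(P \right)} = \frac{281}{2200}$ ($T{\left(P \right)} = - \frac{\left(-281\right) \frac{1}{550}}{4} = \left(- \frac{1}{4}\right) \left(- \frac{281}{550}\right) = \frac{281}{2200}$)
$\frac{61982}{T{\left(9 \cdot 3 \cdot 10 \right)}} = \frac{61982}{\frac{281}{2200}} = 61982 \cdot \frac{2200}{281} = \frac{136360400}{281}$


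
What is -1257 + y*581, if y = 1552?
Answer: 900455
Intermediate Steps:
-1257 + y*581 = -1257 + 1552*581 = -1257 + 901712 = 900455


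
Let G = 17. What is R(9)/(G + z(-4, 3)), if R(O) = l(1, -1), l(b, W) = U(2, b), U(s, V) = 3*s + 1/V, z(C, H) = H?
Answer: 7/20 ≈ 0.35000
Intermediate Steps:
U(s, V) = 1/V + 3*s
l(b, W) = 6 + 1/b (l(b, W) = 1/b + 3*2 = 1/b + 6 = 6 + 1/b)
R(O) = 7 (R(O) = 6 + 1/1 = 6 + 1 = 7)
R(9)/(G + z(-4, 3)) = 7/(17 + 3) = 7/20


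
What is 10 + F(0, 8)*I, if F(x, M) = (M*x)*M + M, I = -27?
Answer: -206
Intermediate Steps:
F(x, M) = M + x*M² (F(x, M) = x*M² + M = M + x*M²)
10 + F(0, 8)*I = 10 + (8*(1 + 8*0))*(-27) = 10 + (8*(1 + 0))*(-27) = 10 + (8*1)*(-27) = 10 + 8*(-27) = 10 - 216 = -206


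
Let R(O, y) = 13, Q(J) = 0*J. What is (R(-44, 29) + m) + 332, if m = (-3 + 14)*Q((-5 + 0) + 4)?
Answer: 345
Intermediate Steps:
Q(J) = 0
m = 0 (m = (-3 + 14)*0 = 11*0 = 0)
(R(-44, 29) + m) + 332 = (13 + 0) + 332 = 13 + 332 = 345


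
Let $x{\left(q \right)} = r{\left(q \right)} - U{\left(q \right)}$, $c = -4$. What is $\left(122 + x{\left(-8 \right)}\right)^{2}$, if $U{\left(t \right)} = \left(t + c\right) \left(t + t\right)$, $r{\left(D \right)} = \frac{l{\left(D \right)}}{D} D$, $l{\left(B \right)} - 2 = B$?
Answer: $5776$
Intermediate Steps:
$l{\left(B \right)} = 2 + B$
$r{\left(D \right)} = 2 + D$ ($r{\left(D \right)} = \frac{2 + D}{D} D = 2 + D$)
$U{\left(t \right)} = 2 t \left(-4 + t\right)$ ($U{\left(t \right)} = \left(t - 4\right) \left(t + t\right) = \left(-4 + t\right) 2 t = 2 t \left(-4 + t\right)$)
$x{\left(q \right)} = 2 + q - 2 q \left(-4 + q\right)$ ($x{\left(q \right)} = \left(2 + q\right) - 2 q \left(-4 + q\right) = 2 + q - 2 q \left(-4 + q\right)$)
$\left(122 + x{\left(-8 \right)}\right)^{2} = \left(122 - \left(6 - 16 \left(-4 - 8\right)\right)\right)^{2} = \left(122 - \left(6 + 192\right)\right)^{2} = \left(122 - 198\right)^{2} = \left(-76\right)^{2} = 5776$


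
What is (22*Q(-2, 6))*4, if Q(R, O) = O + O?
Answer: 1056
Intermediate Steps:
Q(R, O) = 2*O
(22*Q(-2, 6))*4 = (22*(2*6))*4 = (22*12)*4 = 264*4 = 1056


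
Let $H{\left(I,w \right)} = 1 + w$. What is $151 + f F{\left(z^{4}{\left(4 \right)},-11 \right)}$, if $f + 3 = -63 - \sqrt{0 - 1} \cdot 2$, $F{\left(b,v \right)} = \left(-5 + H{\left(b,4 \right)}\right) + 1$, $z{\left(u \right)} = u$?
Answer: $85 - 2 i \approx 85.0 - 2.0 i$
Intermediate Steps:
$F{\left(b,v \right)} = 1$ ($F{\left(b,v \right)} = \left(-5 + \left(1 + 4\right)\right) + 1 = \left(-5 + 5\right) + 1 = 0 + 1 = 1$)
$f = -66 - 2 i$ ($f = -3 - \left(63 + \sqrt{0 - 1} \cdot 2\right) = -3 - \left(63 + \sqrt{-1} \cdot 2\right) = -3 - \left(63 + i 2\right) = -3 - \left(63 + 2 i\right) = -66 - 2 i \approx -66.0 - 2.0 i$)
$151 + f F{\left(z^{4}{\left(4 \right)},-11 \right)} = 151 + \left(-66 - 2 i\right) 1 = 151 - \left(66 + 2 i\right) = 85 - 2 i$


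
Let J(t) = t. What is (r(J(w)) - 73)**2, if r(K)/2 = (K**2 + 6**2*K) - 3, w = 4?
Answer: 58081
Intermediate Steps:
r(K) = -6 + 2*K**2 + 72*K (r(K) = 2*((K**2 + 6**2*K) - 3) = 2*((K**2 + 36*K) - 3) = 2*(-3 + K**2 + 36*K) = -6 + 2*K**2 + 72*K)
(r(J(w)) - 73)**2 = ((-6 + 2*4**2 + 72*4) - 73)**2 = ((-6 + 2*16 + 288) - 73)**2 = ((-6 + 32 + 288) - 73)**2 = (314 - 73)**2 = 241**2 = 58081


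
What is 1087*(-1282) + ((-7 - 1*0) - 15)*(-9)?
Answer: -1393336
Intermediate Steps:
1087*(-1282) + ((-7 - 1*0) - 15)*(-9) = -1393534 + ((-7 + 0) - 15)*(-9) = -1393534 + (-7 - 15)*(-9) = -1393534 - 22*(-9) = -1393534 + 198 = -1393336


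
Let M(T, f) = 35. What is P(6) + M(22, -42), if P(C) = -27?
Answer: 8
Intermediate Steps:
P(6) + M(22, -42) = -27 + 35 = 8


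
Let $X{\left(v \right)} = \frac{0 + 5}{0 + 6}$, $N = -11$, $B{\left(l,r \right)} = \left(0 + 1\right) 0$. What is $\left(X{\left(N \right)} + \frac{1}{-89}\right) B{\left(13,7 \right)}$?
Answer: $0$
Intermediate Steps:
$B{\left(l,r \right)} = 0$ ($B{\left(l,r \right)} = 1 \cdot 0 = 0$)
$X{\left(v \right)} = \frac{5}{6}$
$\left(X{\left(N \right)} + \frac{1}{-89}\right) B{\left(13,7 \right)} = \left(\frac{5}{6} + \frac{1}{-89}\right) 0 = \left(\frac{5}{6} - \frac{1}{89}\right) 0 = \frac{439}{534} \cdot 0 = 0$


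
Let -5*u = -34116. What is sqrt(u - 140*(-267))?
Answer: 2*sqrt(276270)/5 ≈ 210.25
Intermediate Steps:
u = 34116/5 (u = -1/5*(-34116) = 34116/5 ≈ 6823.2)
sqrt(u - 140*(-267)) = sqrt(34116/5 - 140*(-267)) = sqrt(34116/5 + 37380) = sqrt(221016/5) = 2*sqrt(276270)/5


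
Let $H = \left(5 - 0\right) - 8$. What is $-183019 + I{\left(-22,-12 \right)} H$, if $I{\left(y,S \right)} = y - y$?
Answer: $-183019$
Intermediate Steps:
$I{\left(y,S \right)} = 0$
$H = -3$ ($H = \left(5 + 0\right) - 8 = 5 - 8 = -3$)
$-183019 + I{\left(-22,-12 \right)} H = -183019 + 0 \left(-3\right) = -183019 + 0 = -183019$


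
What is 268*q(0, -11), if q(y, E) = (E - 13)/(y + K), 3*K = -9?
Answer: 2144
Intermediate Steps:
K = -3 (K = (⅓)*(-9) = -3)
q(y, E) = (-13 + E)/(-3 + y) (q(y, E) = (E - 13)/(y - 3) = (-13 + E)/(-3 + y))
268*q(0, -11) = 268*((-13 - 11)/(-3 + 0)) = 268*(-24/(-3)) = 268*(-⅓*(-24)) = 268*8 = 2144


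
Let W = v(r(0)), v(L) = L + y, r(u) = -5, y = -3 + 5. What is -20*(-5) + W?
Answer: 97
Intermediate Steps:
y = 2
v(L) = 2 + L (v(L) = L + 2 = 2 + L)
W = -3 (W = 2 - 5 = -3)
-20*(-5) + W = -20*(-5) - 3 = -10*(-10) - 3 = 100 - 3 = 97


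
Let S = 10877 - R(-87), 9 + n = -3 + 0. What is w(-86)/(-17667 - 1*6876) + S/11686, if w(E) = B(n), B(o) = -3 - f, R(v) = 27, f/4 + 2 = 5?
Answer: 44411140/47801583 ≈ 0.92907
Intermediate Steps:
f = 12 (f = -8 + 4*5 = -8 + 20 = 12)
n = -12 (n = -9 + (-3 + 0) = -9 - 3 = -12)
S = 10850 (S = 10877 - 1*27 = 10877 - 27 = 10850)
B(o) = -15 (B(o) = -3 - 1*12 = -3 - 12 = -15)
w(E) = -15
w(-86)/(-17667 - 1*6876) + S/11686 = -15/(-17667 - 1*6876) + 10850/11686 = -15/(-17667 - 6876) + 10850*(1/11686) = -15/(-24543) + 5425/5843 = -15*(-1/24543) + 5425/5843 = 5/8181 + 5425/5843 = 44411140/47801583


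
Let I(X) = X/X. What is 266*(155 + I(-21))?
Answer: 41496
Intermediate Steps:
I(X) = 1
266*(155 + I(-21)) = 266*(155 + 1) = 266*156 = 41496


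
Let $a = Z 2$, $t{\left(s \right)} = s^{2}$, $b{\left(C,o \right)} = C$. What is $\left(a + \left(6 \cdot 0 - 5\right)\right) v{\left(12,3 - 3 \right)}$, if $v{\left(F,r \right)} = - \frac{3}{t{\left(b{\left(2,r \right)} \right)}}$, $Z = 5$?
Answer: $- \frac{15}{4} \approx -3.75$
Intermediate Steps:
$a = 10$ ($a = 5 \cdot 2 = 10$)
$v{\left(F,r \right)} = - \frac{3}{4}$ ($v{\left(F,r \right)} = - \frac{3}{2^{2}} = - \frac{3}{4}$)
$\left(a + \left(6 \cdot 0 - 5\right)\right) v{\left(12,3 - 3 \right)} = \left(10 + \left(6 \cdot 0 - 5\right)\right) \left(- \frac{3}{4}\right) = \left(10 + \left(0 - 5\right)\right) \left(- \frac{3}{4}\right) = \left(10 - 5\right) \left(- \frac{3}{4}\right) = 5 \left(- \frac{3}{4}\right) = - \frac{15}{4}$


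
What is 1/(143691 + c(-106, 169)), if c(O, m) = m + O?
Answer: 1/143754 ≈ 6.9563e-6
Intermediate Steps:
c(O, m) = O + m
1/(143691 + c(-106, 169)) = 1/(143691 + (-106 + 169)) = 1/(143691 + 63) = 1/143754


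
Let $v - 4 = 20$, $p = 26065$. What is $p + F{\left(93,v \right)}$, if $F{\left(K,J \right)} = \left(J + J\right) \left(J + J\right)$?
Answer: $28369$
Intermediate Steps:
$v = 24$ ($v = 4 + 20 = 24$)
$F{\left(K,J \right)} = 4 J^{2}$ ($F{\left(K,J \right)} = 2 J 2 J = 4 J^{2}$)
$p + F{\left(93,v \right)} = 26065 + 4 \cdot 24^{2} = 26065 + 4 \cdot 576 = 26065 + 2304 = 28369$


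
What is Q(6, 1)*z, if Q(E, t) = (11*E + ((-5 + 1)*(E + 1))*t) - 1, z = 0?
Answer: 0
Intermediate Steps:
Q(E, t) = -1 + 11*E + t*(-4 - 4*E) (Q(E, t) = (11*E + (-4*(1 + E))*t) - 1 = (11*E + (-4 - 4*E)*t) - 1 = (11*E + t*(-4 - 4*E)) - 1 = -1 + 11*E + t*(-4 - 4*E))
Q(6, 1)*z = (-1 - 4*1 + 11*6 - 4*6*1)*0 = (-1 - 4 + 66 - 24)*0 = 37*0 = 0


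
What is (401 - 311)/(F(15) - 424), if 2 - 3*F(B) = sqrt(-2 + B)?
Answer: -114300/537629 + 90*sqrt(13)/537629 ≈ -0.21200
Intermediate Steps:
F(B) = 2/3 - sqrt(-2 + B)/3
(401 - 311)/(F(15) - 424) = (401 - 311)/((2/3 - sqrt(-2 + 15)/3) - 424) = 90/((2/3 - sqrt(13)/3) - 424) = 90/(-1270/3 - sqrt(13)/3)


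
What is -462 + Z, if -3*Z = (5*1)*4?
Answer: -1406/3 ≈ -468.67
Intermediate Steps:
Z = -20/3 (Z = -5*1*4/3 = -5*4/3 = -⅓*20 = -20/3 ≈ -6.6667)
-462 + Z = -462 - 20/3 = -1406/3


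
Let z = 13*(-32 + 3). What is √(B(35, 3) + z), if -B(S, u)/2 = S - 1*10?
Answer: I*√427 ≈ 20.664*I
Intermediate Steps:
z = -377 (z = 13*(-29) = -377)
B(S, u) = 20 - 2*S (B(S, u) = -2*(S - 1*10) = -2*(S - 10) = -2*(-10 + S) = 20 - 2*S)
√(B(35, 3) + z) = √((20 - 2*35) - 377) = √((20 - 70) - 377) = √(-50 - 377) = √(-427) = I*√427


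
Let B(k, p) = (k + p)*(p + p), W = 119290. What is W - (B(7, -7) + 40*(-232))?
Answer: 128570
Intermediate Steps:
B(k, p) = 2*p*(k + p) (B(k, p) = (k + p)*(2*p) = 2*p*(k + p))
W - (B(7, -7) + 40*(-232)) = 119290 - (2*(-7)*(7 - 7) + 40*(-232)) = 119290 - (2*(-7)*0 - 9280) = 119290 - (0 - 9280) = 119290 - 1*(-9280) = 119290 + 9280 = 128570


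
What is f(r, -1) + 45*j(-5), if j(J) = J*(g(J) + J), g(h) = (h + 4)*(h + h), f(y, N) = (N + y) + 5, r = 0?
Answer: -1121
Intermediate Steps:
f(y, N) = 5 + N + y
g(h) = 2*h*(4 + h) (g(h) = (4 + h)*(2*h) = 2*h*(4 + h))
j(J) = J*(J + 2*J*(4 + J)) (j(J) = J*(2*J*(4 + J) + J) = J*(J + 2*J*(4 + J)))
f(r, -1) + 45*j(-5) = (5 - 1 + 0) + 45*((-5)**2*(9 + 2*(-5))) = 4 + 45*(25*(9 - 10)) = 4 + 45*(25*(-1)) = 4 + 45*(-25) = 4 - 1125 = -1121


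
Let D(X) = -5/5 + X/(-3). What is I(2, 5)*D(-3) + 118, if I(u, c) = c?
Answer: 118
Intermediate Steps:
D(X) = -1 - X/3 (D(X) = -5*⅕ + X*(-⅓) = -1 - X/3)
I(2, 5)*D(-3) + 118 = 5*(-1 - ⅓*(-3)) + 118 = 5*(-1 + 1) + 118 = 5*0 + 118 = 0 + 118 = 118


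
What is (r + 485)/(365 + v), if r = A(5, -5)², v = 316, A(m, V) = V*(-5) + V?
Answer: 295/227 ≈ 1.2996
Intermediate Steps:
A(m, V) = -4*V (A(m, V) = -5*V + V = -4*V)
r = 400 (r = (-4*(-5))² = 20² = 400)
(r + 485)/(365 + v) = (400 + 485)/(365 + 316) = 885/681 = 885*(1/681) = 295/227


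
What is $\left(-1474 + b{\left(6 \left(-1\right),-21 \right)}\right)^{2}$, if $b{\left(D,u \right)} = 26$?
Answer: $2096704$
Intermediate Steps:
$\left(-1474 + b{\left(6 \left(-1\right),-21 \right)}\right)^{2} = \left(-1474 + 26\right)^{2} = \left(-1448\right)^{2} = 2096704$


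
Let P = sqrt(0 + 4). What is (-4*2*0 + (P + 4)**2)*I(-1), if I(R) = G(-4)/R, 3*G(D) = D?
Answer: 48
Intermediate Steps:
G(D) = D/3
P = 2 (P = sqrt(4) = 2)
I(R) = -4/(3*R) (I(R) = ((1/3)*(-4))/R = -4/(3*R))
(-4*2*0 + (P + 4)**2)*I(-1) = (-4*2*0 + (2 + 4)**2)*(-4/3/(-1)) = (-8*0 + 6**2)*(-4/3*(-1)) = (0 + 36)*(4/3) = 36*(4/3) = 48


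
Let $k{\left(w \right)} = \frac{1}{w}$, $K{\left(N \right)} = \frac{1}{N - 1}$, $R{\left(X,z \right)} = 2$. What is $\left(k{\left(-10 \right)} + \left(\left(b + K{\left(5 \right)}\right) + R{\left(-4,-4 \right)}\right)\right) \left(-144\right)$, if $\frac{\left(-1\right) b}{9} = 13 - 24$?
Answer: $- \frac{72828}{5} \approx -14566.0$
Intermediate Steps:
$b = 99$ ($b = - 9 \left(13 - 24\right) = \left(-9\right) \left(-11\right) = 99$)
$K{\left(N \right)} = \frac{1}{-1 + N}$
$\left(k{\left(-10 \right)} + \left(\left(b + K{\left(5 \right)}\right) + R{\left(-4,-4 \right)}\right)\right) \left(-144\right) = \left(\frac{1}{-10} + \left(\left(99 + \frac{1}{-1 + 5}\right) + 2\right)\right) \left(-144\right) = \left(- \frac{1}{10} + \left(\left(99 + \frac{1}{4}\right) + 2\right)\right) \left(-144\right) = \left(- \frac{1}{10} + \left(\frac{397}{4} + 2\right)\right) \left(-144\right) = \left(- \frac{1}{10} + \frac{405}{4}\right) \left(-144\right) = \frac{2023}{20} \left(-144\right) = - \frac{72828}{5}$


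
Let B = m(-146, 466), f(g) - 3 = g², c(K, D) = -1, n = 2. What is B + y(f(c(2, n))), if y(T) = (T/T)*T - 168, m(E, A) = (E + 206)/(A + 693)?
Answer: -190016/1159 ≈ -163.95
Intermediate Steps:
f(g) = 3 + g²
m(E, A) = (206 + E)/(693 + A)
B = 60/1159 (B = (206 - 146)/(693 + 466) = 60/1159 ≈ 0.051769)
y(T) = -168 + T (y(T) = 1*T - 168 = T - 168 = -168 + T)
B + y(f(c(2, n))) = 60/1159 + (-168 + (3 + (-1)²)) = 60/1159 + (-168 + (3 + 1)) = 60/1159 + (-168 + 4) = 60/1159 - 164 = -190016/1159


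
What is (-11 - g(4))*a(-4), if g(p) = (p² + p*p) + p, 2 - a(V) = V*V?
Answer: 658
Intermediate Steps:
a(V) = 2 - V² (a(V) = 2 - V*V = 2 - V²)
g(p) = p + 2*p² (g(p) = (p² + p²) + p = 2*p² + p = p + 2*p²)
(-11 - g(4))*a(-4) = (-11 - 4*(1 + 2*4))*(2 - 1*(-4)²) = (-11 - 4*(1 + 8))*(2 - 1*16) = (-11 - 4*9)*(2 - 16) = (-11 - 1*36)*(-14) = (-11 - 36)*(-14) = -47*(-14) = 658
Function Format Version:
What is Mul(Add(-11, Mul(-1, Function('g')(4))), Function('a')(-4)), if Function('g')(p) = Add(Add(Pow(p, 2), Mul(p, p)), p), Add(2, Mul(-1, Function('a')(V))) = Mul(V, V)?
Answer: 658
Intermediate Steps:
Function('a')(V) = Add(2, Mul(-1, Pow(V, 2))) (Function('a')(V) = Add(2, Mul(-1, Mul(V, V))) = Add(2, Mul(-1, Pow(V, 2))))
Function('g')(p) = Add(p, Mul(2, Pow(p, 2))) (Function('g')(p) = Add(Add(Pow(p, 2), Pow(p, 2)), p) = Add(Mul(2, Pow(p, 2)), p) = Add(p, Mul(2, Pow(p, 2))))
Mul(Add(-11, Mul(-1, Function('g')(4))), Function('a')(-4)) = Mul(Add(-11, Mul(-1, Mul(4, Add(1, Mul(2, 4))))), Add(2, Mul(-1, Pow(-4, 2)))) = Mul(Add(-11, Mul(-1, Mul(4, Add(1, 8)))), Add(2, Mul(-1, 16))) = Mul(Add(-11, Mul(-1, Mul(4, 9))), Add(2, -16)) = Mul(Add(-11, Mul(-1, 36)), -14) = Mul(Add(-11, -36), -14) = Mul(-47, -14) = 658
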